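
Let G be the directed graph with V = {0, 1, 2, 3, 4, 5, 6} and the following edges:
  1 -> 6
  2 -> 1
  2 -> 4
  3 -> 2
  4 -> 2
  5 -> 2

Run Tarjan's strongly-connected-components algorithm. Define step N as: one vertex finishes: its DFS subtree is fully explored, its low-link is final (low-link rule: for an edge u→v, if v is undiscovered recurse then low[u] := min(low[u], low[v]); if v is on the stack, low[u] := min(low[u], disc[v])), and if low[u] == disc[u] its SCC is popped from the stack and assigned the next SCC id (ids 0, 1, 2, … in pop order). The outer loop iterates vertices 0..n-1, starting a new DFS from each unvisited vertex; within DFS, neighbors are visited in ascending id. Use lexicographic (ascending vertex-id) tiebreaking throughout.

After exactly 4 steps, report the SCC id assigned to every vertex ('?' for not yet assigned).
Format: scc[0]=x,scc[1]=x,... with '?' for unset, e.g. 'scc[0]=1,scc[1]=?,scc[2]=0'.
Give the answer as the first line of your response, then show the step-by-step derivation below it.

scc[0]=0,scc[1]=2,scc[2]=?,scc[3]=?,scc[4]=?,scc[5]=?,scc[6]=1

step 1: low=(low[0]=0,low[1]=?,low[2]=?,low[3]=?,low[4]=?,low[5]=?,low[6]=?); scc=(scc[0]=0,scc[1]=?,scc[2]=?,scc[3]=?,scc[4]=?,scc[5]=?,scc[6]=?)
step 2: low=(low[0]=0,low[1]=1,low[2]=?,low[3]=?,low[4]=?,low[5]=?,low[6]=2); scc=(scc[0]=0,scc[1]=?,scc[2]=?,scc[3]=?,scc[4]=?,scc[5]=?,scc[6]=1)
step 3: low=(low[0]=0,low[1]=1,low[2]=?,low[3]=?,low[4]=?,low[5]=?,low[6]=2); scc=(scc[0]=0,scc[1]=2,scc[2]=?,scc[3]=?,scc[4]=?,scc[5]=?,scc[6]=1)
step 4: low=(low[0]=0,low[1]=1,low[2]=3,low[3]=?,low[4]=3,low[5]=?,low[6]=2); scc=(scc[0]=0,scc[1]=2,scc[2]=?,scc[3]=?,scc[4]=?,scc[5]=?,scc[6]=1)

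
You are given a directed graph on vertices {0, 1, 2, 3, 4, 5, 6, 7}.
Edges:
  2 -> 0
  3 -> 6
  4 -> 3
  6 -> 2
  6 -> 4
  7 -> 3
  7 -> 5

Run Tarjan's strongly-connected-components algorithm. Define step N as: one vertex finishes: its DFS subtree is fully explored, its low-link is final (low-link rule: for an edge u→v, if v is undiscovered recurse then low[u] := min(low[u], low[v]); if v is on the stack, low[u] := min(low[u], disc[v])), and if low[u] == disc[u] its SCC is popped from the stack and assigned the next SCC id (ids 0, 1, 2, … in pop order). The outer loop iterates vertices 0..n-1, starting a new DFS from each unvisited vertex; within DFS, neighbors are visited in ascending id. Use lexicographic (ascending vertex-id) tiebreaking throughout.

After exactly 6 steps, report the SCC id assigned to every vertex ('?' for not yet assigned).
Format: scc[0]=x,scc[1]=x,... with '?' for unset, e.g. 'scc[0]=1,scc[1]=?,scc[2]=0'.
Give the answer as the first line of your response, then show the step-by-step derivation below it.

scc[0]=0,scc[1]=1,scc[2]=2,scc[3]=3,scc[4]=3,scc[5]=?,scc[6]=3,scc[7]=?

step 1: low=(low[0]=0,low[1]=?,low[2]=?,low[3]=?,low[4]=?,low[5]=?,low[6]=?,low[7]=?); scc=(scc[0]=0,scc[1]=?,scc[2]=?,scc[3]=?,scc[4]=?,scc[5]=?,scc[6]=?,scc[7]=?)
step 2: low=(low[0]=0,low[1]=1,low[2]=?,low[3]=?,low[4]=?,low[5]=?,low[6]=?,low[7]=?); scc=(scc[0]=0,scc[1]=1,scc[2]=?,scc[3]=?,scc[4]=?,scc[5]=?,scc[6]=?,scc[7]=?)
step 3: low=(low[0]=0,low[1]=1,low[2]=2,low[3]=?,low[4]=?,low[5]=?,low[6]=?,low[7]=?); scc=(scc[0]=0,scc[1]=1,scc[2]=2,scc[3]=?,scc[4]=?,scc[5]=?,scc[6]=?,scc[7]=?)
step 4: low=(low[0]=0,low[1]=1,low[2]=2,low[3]=3,low[4]=3,low[5]=?,low[6]=4,low[7]=?); scc=(scc[0]=0,scc[1]=1,scc[2]=2,scc[3]=?,scc[4]=?,scc[5]=?,scc[6]=?,scc[7]=?)
step 5: low=(low[0]=0,low[1]=1,low[2]=2,low[3]=3,low[4]=3,low[5]=?,low[6]=3,low[7]=?); scc=(scc[0]=0,scc[1]=1,scc[2]=2,scc[3]=?,scc[4]=?,scc[5]=?,scc[6]=?,scc[7]=?)
step 6: low=(low[0]=0,low[1]=1,low[2]=2,low[3]=3,low[4]=3,low[5]=?,low[6]=3,low[7]=?); scc=(scc[0]=0,scc[1]=1,scc[2]=2,scc[3]=3,scc[4]=3,scc[5]=?,scc[6]=3,scc[7]=?)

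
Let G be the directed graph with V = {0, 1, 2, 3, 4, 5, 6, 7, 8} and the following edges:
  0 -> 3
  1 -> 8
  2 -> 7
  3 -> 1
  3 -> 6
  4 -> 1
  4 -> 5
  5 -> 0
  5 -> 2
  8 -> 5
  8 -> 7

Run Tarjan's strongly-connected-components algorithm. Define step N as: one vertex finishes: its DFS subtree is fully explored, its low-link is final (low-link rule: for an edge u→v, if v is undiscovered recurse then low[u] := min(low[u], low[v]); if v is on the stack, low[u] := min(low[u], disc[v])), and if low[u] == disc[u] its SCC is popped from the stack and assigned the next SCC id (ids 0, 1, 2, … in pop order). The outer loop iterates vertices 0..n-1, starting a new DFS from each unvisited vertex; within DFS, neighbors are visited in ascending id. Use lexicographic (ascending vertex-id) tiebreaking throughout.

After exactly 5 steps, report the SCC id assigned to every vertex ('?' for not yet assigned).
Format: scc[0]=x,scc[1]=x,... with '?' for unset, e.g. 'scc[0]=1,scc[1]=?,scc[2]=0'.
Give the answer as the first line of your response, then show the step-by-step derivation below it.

scc[0]=?,scc[1]=?,scc[2]=1,scc[3]=?,scc[4]=?,scc[5]=?,scc[6]=?,scc[7]=0,scc[8]=?

step 1: low=(low[0]=0,low[1]=2,low[2]=5,low[3]=1,low[4]=?,low[5]=0,low[6]=?,low[7]=6,low[8]=3); scc=(scc[0]=?,scc[1]=?,scc[2]=?,scc[3]=?,scc[4]=?,scc[5]=?,scc[6]=?,scc[7]=0,scc[8]=?)
step 2: low=(low[0]=0,low[1]=2,low[2]=5,low[3]=1,low[4]=?,low[5]=0,low[6]=?,low[7]=6,low[8]=3); scc=(scc[0]=?,scc[1]=?,scc[2]=1,scc[3]=?,scc[4]=?,scc[5]=?,scc[6]=?,scc[7]=0,scc[8]=?)
step 3: low=(low[0]=0,low[1]=2,low[2]=5,low[3]=1,low[4]=?,low[5]=0,low[6]=?,low[7]=6,low[8]=3); scc=(scc[0]=?,scc[1]=?,scc[2]=1,scc[3]=?,scc[4]=?,scc[5]=?,scc[6]=?,scc[7]=0,scc[8]=?)
step 4: low=(low[0]=0,low[1]=2,low[2]=5,low[3]=1,low[4]=?,low[5]=0,low[6]=?,low[7]=6,low[8]=0); scc=(scc[0]=?,scc[1]=?,scc[2]=1,scc[3]=?,scc[4]=?,scc[5]=?,scc[6]=?,scc[7]=0,scc[8]=?)
step 5: low=(low[0]=0,low[1]=0,low[2]=5,low[3]=1,low[4]=?,low[5]=0,low[6]=?,low[7]=6,low[8]=0); scc=(scc[0]=?,scc[1]=?,scc[2]=1,scc[3]=?,scc[4]=?,scc[5]=?,scc[6]=?,scc[7]=0,scc[8]=?)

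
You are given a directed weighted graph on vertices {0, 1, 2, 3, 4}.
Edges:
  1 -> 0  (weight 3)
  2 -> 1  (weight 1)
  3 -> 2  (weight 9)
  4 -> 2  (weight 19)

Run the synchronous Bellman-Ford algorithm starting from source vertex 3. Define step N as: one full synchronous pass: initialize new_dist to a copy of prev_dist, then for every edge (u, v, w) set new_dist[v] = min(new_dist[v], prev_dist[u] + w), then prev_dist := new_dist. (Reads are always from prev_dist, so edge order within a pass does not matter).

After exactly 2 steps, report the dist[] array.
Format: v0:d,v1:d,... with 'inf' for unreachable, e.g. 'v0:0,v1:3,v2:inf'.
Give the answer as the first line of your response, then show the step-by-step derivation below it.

v0:inf,v1:10,v2:9,v3:0,v4:inf

step 1: dist = v0:inf,v1:inf,v2:9,v3:0,v4:inf
step 2: dist = v0:inf,v1:10,v2:9,v3:0,v4:inf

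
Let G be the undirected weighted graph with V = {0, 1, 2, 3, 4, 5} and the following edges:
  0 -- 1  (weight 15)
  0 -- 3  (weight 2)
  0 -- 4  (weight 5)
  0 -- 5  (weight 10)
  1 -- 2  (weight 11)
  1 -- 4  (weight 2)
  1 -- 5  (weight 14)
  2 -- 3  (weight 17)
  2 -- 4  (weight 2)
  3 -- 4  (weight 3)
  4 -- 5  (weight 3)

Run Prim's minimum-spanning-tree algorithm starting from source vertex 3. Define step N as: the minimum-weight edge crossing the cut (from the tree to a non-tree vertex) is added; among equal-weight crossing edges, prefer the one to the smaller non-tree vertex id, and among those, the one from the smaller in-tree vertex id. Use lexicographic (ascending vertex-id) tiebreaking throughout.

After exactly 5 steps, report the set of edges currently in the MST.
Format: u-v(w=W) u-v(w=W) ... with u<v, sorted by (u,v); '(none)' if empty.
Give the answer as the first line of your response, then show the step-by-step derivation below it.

0-3(w=2) 1-4(w=2) 2-4(w=2) 3-4(w=3) 4-5(w=3)

step 1: add edge 0-3 (w=2); MST = {0-3(w=2)}
step 2: add edge 3-4 (w=3); MST = {0-3(w=2) 3-4(w=3)}
step 3: add edge 1-4 (w=2); MST = {0-3(w=2) 1-4(w=2) 3-4(w=3)}
step 4: add edge 2-4 (w=2); MST = {0-3(w=2) 1-4(w=2) 2-4(w=2) 3-4(w=3)}
step 5: add edge 4-5 (w=3); MST = {0-3(w=2) 1-4(w=2) 2-4(w=2) 3-4(w=3) 4-5(w=3)}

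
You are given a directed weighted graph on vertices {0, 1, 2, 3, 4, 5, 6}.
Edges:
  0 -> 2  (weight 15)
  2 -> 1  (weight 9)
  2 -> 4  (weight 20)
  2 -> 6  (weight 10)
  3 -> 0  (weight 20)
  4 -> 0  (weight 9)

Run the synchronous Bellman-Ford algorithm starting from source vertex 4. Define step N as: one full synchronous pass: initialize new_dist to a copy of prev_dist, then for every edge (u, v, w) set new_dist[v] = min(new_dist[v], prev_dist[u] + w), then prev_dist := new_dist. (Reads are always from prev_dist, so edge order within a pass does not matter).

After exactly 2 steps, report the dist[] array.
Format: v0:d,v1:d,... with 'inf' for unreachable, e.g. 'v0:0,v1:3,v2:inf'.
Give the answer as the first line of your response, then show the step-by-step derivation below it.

v0:9,v1:inf,v2:24,v3:inf,v4:0,v5:inf,v6:inf

step 1: dist = v0:9,v1:inf,v2:inf,v3:inf,v4:0,v5:inf,v6:inf
step 2: dist = v0:9,v1:inf,v2:24,v3:inf,v4:0,v5:inf,v6:inf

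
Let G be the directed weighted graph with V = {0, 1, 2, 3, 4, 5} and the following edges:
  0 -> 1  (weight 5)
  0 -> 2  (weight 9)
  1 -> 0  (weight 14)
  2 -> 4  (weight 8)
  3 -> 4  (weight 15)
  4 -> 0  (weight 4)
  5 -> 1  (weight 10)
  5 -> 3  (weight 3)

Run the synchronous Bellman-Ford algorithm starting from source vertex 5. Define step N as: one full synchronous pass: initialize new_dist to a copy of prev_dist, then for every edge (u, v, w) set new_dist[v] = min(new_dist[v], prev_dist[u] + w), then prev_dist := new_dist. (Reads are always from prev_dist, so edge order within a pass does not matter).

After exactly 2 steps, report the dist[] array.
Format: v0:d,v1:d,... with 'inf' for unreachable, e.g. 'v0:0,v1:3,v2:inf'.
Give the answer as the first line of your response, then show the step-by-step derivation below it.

v0:24,v1:10,v2:inf,v3:3,v4:18,v5:0

step 1: dist = v0:inf,v1:10,v2:inf,v3:3,v4:inf,v5:0
step 2: dist = v0:24,v1:10,v2:inf,v3:3,v4:18,v5:0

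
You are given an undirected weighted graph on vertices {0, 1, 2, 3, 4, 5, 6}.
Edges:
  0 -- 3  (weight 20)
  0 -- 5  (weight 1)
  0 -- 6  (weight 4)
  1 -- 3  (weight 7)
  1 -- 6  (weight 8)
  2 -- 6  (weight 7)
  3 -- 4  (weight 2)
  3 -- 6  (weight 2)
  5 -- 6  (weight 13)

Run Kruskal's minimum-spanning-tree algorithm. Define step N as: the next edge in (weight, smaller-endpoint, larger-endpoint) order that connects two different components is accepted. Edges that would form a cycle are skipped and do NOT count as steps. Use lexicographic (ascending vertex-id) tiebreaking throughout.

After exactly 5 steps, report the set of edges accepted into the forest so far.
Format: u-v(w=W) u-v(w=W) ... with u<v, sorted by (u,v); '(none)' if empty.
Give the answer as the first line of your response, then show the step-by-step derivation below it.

0-5(w=1) 0-6(w=4) 1-3(w=7) 3-4(w=2) 3-6(w=2)

step 1: add edge 0-5 (w=1); MST = {0-5(w=1)}
step 2: add edge 3-4 (w=2); MST = {0-5(w=1) 3-4(w=2)}
step 3: add edge 3-6 (w=2); MST = {0-5(w=1) 3-4(w=2) 3-6(w=2)}
step 4: add edge 0-6 (w=4); MST = {0-5(w=1) 0-6(w=4) 3-4(w=2) 3-6(w=2)}
step 5: add edge 1-3 (w=7); MST = {0-5(w=1) 0-6(w=4) 1-3(w=7) 3-4(w=2) 3-6(w=2)}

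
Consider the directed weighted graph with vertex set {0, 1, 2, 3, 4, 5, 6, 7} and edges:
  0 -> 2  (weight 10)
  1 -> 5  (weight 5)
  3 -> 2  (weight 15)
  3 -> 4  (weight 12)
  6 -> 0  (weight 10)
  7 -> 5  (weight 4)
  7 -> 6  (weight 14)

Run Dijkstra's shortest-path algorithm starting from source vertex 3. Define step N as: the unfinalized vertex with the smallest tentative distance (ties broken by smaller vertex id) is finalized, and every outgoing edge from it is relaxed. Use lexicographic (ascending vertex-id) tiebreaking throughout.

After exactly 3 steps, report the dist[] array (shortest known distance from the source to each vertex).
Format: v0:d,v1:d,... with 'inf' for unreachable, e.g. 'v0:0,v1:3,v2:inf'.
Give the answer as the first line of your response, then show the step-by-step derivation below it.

v0:inf,v1:inf,v2:15,v3:0,v4:12,v5:inf,v6:inf,v7:inf

step 1: dist = v0:inf,v1:inf,v2:15,v3:0,v4:12,v5:inf,v6:inf,v7:inf
step 2: dist = v0:inf,v1:inf,v2:15,v3:0,v4:12,v5:inf,v6:inf,v7:inf
step 3: dist = v0:inf,v1:inf,v2:15,v3:0,v4:12,v5:inf,v6:inf,v7:inf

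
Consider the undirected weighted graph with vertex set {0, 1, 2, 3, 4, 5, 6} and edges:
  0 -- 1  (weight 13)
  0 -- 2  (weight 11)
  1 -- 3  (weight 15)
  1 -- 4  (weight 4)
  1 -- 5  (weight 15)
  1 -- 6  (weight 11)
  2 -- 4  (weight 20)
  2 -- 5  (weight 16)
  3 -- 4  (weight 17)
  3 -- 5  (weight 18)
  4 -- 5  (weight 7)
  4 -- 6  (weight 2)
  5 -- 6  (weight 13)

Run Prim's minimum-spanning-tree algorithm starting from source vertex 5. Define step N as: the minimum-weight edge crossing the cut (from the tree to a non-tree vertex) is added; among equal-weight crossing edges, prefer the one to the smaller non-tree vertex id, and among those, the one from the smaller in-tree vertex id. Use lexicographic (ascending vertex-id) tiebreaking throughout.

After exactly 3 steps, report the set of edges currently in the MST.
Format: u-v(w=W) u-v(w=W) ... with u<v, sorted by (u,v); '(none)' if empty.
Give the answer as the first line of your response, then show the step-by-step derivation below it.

1-4(w=4) 4-5(w=7) 4-6(w=2)

step 1: add edge 4-5 (w=7); MST = {4-5(w=7)}
step 2: add edge 4-6 (w=2); MST = {4-5(w=7) 4-6(w=2)}
step 3: add edge 1-4 (w=4); MST = {1-4(w=4) 4-5(w=7) 4-6(w=2)}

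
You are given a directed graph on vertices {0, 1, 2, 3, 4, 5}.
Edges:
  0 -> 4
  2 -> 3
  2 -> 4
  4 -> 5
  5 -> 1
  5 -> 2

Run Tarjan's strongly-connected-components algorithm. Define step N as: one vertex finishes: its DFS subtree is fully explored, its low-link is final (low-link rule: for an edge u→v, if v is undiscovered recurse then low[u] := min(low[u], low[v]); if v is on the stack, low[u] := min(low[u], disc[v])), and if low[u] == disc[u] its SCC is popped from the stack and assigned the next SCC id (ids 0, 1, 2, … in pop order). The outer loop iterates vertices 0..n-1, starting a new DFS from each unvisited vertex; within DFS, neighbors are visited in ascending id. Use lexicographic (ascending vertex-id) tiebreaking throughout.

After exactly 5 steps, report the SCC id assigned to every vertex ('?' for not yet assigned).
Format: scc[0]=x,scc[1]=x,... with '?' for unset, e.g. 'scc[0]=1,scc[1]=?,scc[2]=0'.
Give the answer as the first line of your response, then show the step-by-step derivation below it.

scc[0]=?,scc[1]=0,scc[2]=2,scc[3]=1,scc[4]=2,scc[5]=2

step 1: low=(low[0]=0,low[1]=3,low[2]=?,low[3]=?,low[4]=1,low[5]=2); scc=(scc[0]=?,scc[1]=0,scc[2]=?,scc[3]=?,scc[4]=?,scc[5]=?)
step 2: low=(low[0]=0,low[1]=3,low[2]=4,low[3]=5,low[4]=1,low[5]=2); scc=(scc[0]=?,scc[1]=0,scc[2]=?,scc[3]=1,scc[4]=?,scc[5]=?)
step 3: low=(low[0]=0,low[1]=3,low[2]=1,low[3]=5,low[4]=1,low[5]=2); scc=(scc[0]=?,scc[1]=0,scc[2]=?,scc[3]=1,scc[4]=?,scc[5]=?)
step 4: low=(low[0]=0,low[1]=3,low[2]=1,low[3]=5,low[4]=1,low[5]=1); scc=(scc[0]=?,scc[1]=0,scc[2]=?,scc[3]=1,scc[4]=?,scc[5]=?)
step 5: low=(low[0]=0,low[1]=3,low[2]=1,low[3]=5,low[4]=1,low[5]=1); scc=(scc[0]=?,scc[1]=0,scc[2]=2,scc[3]=1,scc[4]=2,scc[5]=2)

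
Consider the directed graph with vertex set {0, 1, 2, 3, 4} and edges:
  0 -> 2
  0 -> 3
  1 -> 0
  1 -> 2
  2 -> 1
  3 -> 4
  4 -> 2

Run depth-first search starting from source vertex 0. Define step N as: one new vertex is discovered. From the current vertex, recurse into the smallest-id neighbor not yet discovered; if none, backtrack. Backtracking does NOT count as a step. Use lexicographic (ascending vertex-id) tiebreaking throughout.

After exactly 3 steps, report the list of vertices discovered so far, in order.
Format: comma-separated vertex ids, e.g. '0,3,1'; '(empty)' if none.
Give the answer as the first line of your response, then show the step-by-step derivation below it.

0,2,1

step 1: discover 0; path=0; order=0
step 2: discover 2; path=0>2; order=0,2
step 3: discover 1; path=0>2>1; order=0,2,1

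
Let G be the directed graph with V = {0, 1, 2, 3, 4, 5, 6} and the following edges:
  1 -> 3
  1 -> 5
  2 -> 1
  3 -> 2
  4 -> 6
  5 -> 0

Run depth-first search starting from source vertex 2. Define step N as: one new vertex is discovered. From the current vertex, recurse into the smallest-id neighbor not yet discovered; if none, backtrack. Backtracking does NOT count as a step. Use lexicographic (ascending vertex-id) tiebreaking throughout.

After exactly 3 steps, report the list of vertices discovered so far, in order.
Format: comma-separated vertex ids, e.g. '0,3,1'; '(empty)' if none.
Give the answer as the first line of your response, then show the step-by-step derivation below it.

2,1,3

step 1: discover 2; path=2; order=2
step 2: discover 1; path=2>1; order=2,1
step 3: discover 3; path=2>1>3; order=2,1,3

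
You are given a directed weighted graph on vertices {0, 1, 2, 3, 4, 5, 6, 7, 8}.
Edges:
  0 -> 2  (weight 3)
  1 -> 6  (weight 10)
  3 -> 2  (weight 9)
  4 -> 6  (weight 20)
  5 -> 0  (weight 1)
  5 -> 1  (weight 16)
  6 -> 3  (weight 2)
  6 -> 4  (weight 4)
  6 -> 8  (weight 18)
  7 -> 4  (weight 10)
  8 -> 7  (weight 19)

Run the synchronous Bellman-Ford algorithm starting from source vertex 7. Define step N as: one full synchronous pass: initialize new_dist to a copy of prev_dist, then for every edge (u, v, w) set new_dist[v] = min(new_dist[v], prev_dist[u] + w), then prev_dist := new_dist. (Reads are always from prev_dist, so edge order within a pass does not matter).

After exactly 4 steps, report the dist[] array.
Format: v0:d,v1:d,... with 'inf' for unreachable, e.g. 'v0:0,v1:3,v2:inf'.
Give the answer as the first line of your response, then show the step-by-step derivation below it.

v0:inf,v1:inf,v2:41,v3:32,v4:10,v5:inf,v6:30,v7:0,v8:48

step 1: dist = v0:inf,v1:inf,v2:inf,v3:inf,v4:10,v5:inf,v6:inf,v7:0,v8:inf
step 2: dist = v0:inf,v1:inf,v2:inf,v3:inf,v4:10,v5:inf,v6:30,v7:0,v8:inf
step 3: dist = v0:inf,v1:inf,v2:inf,v3:32,v4:10,v5:inf,v6:30,v7:0,v8:48
step 4: dist = v0:inf,v1:inf,v2:41,v3:32,v4:10,v5:inf,v6:30,v7:0,v8:48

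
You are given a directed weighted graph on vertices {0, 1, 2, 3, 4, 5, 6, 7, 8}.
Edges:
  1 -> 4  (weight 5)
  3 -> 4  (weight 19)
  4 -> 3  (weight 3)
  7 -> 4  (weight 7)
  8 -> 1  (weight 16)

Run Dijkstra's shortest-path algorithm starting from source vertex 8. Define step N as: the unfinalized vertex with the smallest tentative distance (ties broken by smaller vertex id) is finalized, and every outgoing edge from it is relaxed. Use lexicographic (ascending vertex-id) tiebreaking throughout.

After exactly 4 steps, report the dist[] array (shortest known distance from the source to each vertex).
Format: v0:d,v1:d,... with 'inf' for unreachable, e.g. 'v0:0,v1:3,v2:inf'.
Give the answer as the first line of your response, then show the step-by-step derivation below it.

v0:inf,v1:16,v2:inf,v3:24,v4:21,v5:inf,v6:inf,v7:inf,v8:0

step 1: dist = v0:inf,v1:16,v2:inf,v3:inf,v4:inf,v5:inf,v6:inf,v7:inf,v8:0
step 2: dist = v0:inf,v1:16,v2:inf,v3:inf,v4:21,v5:inf,v6:inf,v7:inf,v8:0
step 3: dist = v0:inf,v1:16,v2:inf,v3:24,v4:21,v5:inf,v6:inf,v7:inf,v8:0
step 4: dist = v0:inf,v1:16,v2:inf,v3:24,v4:21,v5:inf,v6:inf,v7:inf,v8:0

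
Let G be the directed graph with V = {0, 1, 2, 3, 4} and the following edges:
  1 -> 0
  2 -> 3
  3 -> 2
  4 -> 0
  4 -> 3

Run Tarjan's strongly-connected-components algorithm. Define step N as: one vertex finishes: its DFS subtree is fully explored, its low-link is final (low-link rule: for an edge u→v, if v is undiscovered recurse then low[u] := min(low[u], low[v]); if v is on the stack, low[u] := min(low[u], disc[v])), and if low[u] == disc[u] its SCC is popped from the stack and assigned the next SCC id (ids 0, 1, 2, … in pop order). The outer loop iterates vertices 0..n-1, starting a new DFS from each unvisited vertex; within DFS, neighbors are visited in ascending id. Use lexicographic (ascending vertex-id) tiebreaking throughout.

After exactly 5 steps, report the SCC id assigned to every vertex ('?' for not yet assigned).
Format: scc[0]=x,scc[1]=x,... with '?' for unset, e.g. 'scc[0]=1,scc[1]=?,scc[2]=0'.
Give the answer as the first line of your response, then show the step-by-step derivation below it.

scc[0]=0,scc[1]=1,scc[2]=2,scc[3]=2,scc[4]=3

step 1: low=(low[0]=0,low[1]=?,low[2]=?,low[3]=?,low[4]=?); scc=(scc[0]=0,scc[1]=?,scc[2]=?,scc[3]=?,scc[4]=?)
step 2: low=(low[0]=0,low[1]=1,low[2]=?,low[3]=?,low[4]=?); scc=(scc[0]=0,scc[1]=1,scc[2]=?,scc[3]=?,scc[4]=?)
step 3: low=(low[0]=0,low[1]=1,low[2]=2,low[3]=2,low[4]=?); scc=(scc[0]=0,scc[1]=1,scc[2]=?,scc[3]=?,scc[4]=?)
step 4: low=(low[0]=0,low[1]=1,low[2]=2,low[3]=2,low[4]=?); scc=(scc[0]=0,scc[1]=1,scc[2]=2,scc[3]=2,scc[4]=?)
step 5: low=(low[0]=0,low[1]=1,low[2]=2,low[3]=2,low[4]=4); scc=(scc[0]=0,scc[1]=1,scc[2]=2,scc[3]=2,scc[4]=3)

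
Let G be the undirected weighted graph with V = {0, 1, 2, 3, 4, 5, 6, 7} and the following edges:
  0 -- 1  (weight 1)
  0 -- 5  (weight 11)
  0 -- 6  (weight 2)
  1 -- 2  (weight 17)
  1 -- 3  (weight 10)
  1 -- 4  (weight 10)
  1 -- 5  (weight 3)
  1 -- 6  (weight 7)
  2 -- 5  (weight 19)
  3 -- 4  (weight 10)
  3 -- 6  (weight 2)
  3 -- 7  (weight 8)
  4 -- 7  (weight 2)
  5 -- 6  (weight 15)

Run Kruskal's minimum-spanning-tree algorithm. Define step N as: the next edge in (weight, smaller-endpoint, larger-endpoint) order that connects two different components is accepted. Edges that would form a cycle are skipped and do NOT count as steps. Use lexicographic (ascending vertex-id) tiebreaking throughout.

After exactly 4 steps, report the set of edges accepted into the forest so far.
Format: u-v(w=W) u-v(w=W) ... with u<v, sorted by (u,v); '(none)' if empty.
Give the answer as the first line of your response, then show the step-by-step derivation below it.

0-1(w=1) 0-6(w=2) 3-6(w=2) 4-7(w=2)

step 1: add edge 0-1 (w=1); MST = {0-1(w=1)}
step 2: add edge 0-6 (w=2); MST = {0-1(w=1) 0-6(w=2)}
step 3: add edge 3-6 (w=2); MST = {0-1(w=1) 0-6(w=2) 3-6(w=2)}
step 4: add edge 4-7 (w=2); MST = {0-1(w=1) 0-6(w=2) 3-6(w=2) 4-7(w=2)}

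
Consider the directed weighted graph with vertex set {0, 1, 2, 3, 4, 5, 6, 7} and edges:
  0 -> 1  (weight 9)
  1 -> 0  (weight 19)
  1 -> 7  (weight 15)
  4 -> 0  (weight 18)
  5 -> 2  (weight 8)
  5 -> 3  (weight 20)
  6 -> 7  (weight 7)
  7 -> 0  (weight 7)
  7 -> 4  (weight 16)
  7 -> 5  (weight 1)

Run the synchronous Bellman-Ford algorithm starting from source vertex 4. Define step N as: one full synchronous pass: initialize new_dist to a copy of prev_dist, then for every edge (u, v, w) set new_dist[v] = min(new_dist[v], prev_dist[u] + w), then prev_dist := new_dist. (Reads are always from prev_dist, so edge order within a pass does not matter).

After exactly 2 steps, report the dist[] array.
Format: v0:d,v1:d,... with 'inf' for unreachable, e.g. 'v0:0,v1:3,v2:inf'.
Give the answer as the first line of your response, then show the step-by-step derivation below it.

v0:18,v1:27,v2:inf,v3:inf,v4:0,v5:inf,v6:inf,v7:inf

step 1: dist = v0:18,v1:inf,v2:inf,v3:inf,v4:0,v5:inf,v6:inf,v7:inf
step 2: dist = v0:18,v1:27,v2:inf,v3:inf,v4:0,v5:inf,v6:inf,v7:inf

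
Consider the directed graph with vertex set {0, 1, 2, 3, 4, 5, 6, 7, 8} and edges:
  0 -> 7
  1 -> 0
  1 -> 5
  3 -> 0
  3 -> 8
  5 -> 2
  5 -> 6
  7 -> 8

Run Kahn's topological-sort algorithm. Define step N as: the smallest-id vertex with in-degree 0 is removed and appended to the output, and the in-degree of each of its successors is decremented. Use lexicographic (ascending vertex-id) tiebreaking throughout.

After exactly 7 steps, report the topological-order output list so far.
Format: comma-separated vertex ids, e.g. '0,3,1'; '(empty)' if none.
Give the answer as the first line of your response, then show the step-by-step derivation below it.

1,3,0,4,5,2,6

step 1: output 1; order=[1]; indeg=(1,0,1,0,0,0,1,1,2)
step 2: output 3; order=[1,3]; indeg=(0,0,1,0,0,0,1,1,1)
step 3: output 0; order=[1,3,0]; indeg=(0,0,1,0,0,0,1,0,1)
step 4: output 4; order=[1,3,0,4]; indeg=(0,0,1,0,0,0,1,0,1)
step 5: output 5; order=[1,3,0,4,5]; indeg=(0,0,0,0,0,0,0,0,1)
step 6: output 2; order=[1,3,0,4,5,2]; indeg=(0,0,0,0,0,0,0,0,1)
step 7: output 6; order=[1,3,0,4,5,2,6]; indeg=(0,0,0,0,0,0,0,0,1)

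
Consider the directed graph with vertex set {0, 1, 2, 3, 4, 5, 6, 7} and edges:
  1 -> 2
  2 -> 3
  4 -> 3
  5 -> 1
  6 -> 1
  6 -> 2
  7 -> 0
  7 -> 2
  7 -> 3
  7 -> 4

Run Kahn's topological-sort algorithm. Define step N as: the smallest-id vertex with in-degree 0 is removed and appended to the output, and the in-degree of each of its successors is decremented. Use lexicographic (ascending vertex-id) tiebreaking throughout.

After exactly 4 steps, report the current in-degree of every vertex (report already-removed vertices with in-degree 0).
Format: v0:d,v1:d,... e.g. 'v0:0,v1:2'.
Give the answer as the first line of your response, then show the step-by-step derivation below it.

v0:0,v1:0,v2:0,v3:2,v4:0,v5:0,v6:0,v7:0

step 1: output 5; order=[5]; indeg=(1,1,3,3,1,0,0,0)
step 2: output 6; order=[5,6]; indeg=(1,0,2,3,1,0,0,0)
step 3: output 1; order=[5,6,1]; indeg=(1,0,1,3,1,0,0,0)
step 4: output 7; order=[5,6,1,7]; indeg=(0,0,0,2,0,0,0,0)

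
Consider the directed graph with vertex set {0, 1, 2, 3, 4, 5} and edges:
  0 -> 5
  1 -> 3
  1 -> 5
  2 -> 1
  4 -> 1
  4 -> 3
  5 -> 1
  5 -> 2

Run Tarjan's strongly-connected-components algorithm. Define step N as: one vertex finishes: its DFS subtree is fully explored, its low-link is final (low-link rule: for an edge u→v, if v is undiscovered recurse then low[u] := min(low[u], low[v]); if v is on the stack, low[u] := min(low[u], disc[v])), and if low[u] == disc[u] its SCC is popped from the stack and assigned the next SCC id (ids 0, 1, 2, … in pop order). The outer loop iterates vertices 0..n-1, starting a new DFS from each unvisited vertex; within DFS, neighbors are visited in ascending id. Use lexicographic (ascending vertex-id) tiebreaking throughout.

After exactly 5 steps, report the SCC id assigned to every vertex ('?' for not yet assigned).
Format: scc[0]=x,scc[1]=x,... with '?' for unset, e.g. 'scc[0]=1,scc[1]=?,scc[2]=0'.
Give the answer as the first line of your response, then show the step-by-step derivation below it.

scc[0]=2,scc[1]=1,scc[2]=1,scc[3]=0,scc[4]=?,scc[5]=1

step 1: low=(low[0]=0,low[1]=2,low[2]=?,low[3]=3,low[4]=?,low[5]=1); scc=(scc[0]=?,scc[1]=?,scc[2]=?,scc[3]=0,scc[4]=?,scc[5]=?)
step 2: low=(low[0]=0,low[1]=1,low[2]=?,low[3]=3,low[4]=?,low[5]=1); scc=(scc[0]=?,scc[1]=?,scc[2]=?,scc[3]=0,scc[4]=?,scc[5]=?)
step 3: low=(low[0]=0,low[1]=1,low[2]=2,low[3]=3,low[4]=?,low[5]=1); scc=(scc[0]=?,scc[1]=?,scc[2]=?,scc[3]=0,scc[4]=?,scc[5]=?)
step 4: low=(low[0]=0,low[1]=1,low[2]=2,low[3]=3,low[4]=?,low[5]=1); scc=(scc[0]=?,scc[1]=1,scc[2]=1,scc[3]=0,scc[4]=?,scc[5]=1)
step 5: low=(low[0]=0,low[1]=1,low[2]=2,low[3]=3,low[4]=?,low[5]=1); scc=(scc[0]=2,scc[1]=1,scc[2]=1,scc[3]=0,scc[4]=?,scc[5]=1)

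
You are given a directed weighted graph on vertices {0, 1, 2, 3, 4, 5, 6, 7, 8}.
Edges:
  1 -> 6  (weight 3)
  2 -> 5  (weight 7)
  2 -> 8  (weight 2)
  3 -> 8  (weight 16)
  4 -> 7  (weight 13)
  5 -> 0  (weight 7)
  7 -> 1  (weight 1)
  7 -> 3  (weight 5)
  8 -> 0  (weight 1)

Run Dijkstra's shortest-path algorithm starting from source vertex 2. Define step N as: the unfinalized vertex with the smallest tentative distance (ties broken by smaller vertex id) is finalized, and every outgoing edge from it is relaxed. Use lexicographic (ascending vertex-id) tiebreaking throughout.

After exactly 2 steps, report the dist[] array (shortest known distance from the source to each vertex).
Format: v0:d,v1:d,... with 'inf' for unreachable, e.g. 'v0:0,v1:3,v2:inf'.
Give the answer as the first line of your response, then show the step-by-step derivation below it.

v0:3,v1:inf,v2:0,v3:inf,v4:inf,v5:7,v6:inf,v7:inf,v8:2

step 1: dist = v0:inf,v1:inf,v2:0,v3:inf,v4:inf,v5:7,v6:inf,v7:inf,v8:2
step 2: dist = v0:3,v1:inf,v2:0,v3:inf,v4:inf,v5:7,v6:inf,v7:inf,v8:2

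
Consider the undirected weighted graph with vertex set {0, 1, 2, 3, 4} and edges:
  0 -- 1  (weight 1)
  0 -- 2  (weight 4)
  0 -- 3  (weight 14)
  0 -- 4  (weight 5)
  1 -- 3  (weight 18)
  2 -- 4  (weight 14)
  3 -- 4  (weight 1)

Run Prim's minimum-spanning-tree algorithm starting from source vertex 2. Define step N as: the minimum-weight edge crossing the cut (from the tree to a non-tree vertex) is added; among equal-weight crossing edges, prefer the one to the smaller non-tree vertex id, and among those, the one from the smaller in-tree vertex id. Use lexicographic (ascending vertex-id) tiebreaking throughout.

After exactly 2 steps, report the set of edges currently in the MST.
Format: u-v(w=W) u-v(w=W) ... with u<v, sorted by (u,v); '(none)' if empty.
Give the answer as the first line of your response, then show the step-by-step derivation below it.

0-1(w=1) 0-2(w=4)

step 1: add edge 0-2 (w=4); MST = {0-2(w=4)}
step 2: add edge 0-1 (w=1); MST = {0-1(w=1) 0-2(w=4)}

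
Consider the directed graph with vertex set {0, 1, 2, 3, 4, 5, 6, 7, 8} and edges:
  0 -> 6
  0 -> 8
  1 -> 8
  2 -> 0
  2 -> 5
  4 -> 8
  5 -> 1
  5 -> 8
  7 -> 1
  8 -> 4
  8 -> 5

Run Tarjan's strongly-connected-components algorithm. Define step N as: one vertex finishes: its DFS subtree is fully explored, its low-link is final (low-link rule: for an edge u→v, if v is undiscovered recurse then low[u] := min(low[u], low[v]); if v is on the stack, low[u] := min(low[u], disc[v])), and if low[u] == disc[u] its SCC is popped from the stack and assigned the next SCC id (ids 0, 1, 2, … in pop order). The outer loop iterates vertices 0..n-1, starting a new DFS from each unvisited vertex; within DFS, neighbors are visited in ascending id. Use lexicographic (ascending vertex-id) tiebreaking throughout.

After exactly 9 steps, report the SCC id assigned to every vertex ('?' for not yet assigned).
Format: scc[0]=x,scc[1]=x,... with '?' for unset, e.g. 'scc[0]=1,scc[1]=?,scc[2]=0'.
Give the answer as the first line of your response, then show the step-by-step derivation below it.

scc[0]=2,scc[1]=1,scc[2]=3,scc[3]=4,scc[4]=1,scc[5]=1,scc[6]=0,scc[7]=5,scc[8]=1

step 1: low=(low[0]=0,low[1]=?,low[2]=?,low[3]=?,low[4]=?,low[5]=?,low[6]=1,low[7]=?,low[8]=?); scc=(scc[0]=?,scc[1]=?,scc[2]=?,scc[3]=?,scc[4]=?,scc[5]=?,scc[6]=0,scc[7]=?,scc[8]=?)
step 2: low=(low[0]=0,low[1]=?,low[2]=?,low[3]=?,low[4]=2,low[5]=?,low[6]=1,low[7]=?,low[8]=2); scc=(scc[0]=?,scc[1]=?,scc[2]=?,scc[3]=?,scc[4]=?,scc[5]=?,scc[6]=0,scc[7]=?,scc[8]=?)
step 3: low=(low[0]=0,low[1]=2,low[2]=?,low[3]=?,low[4]=2,low[5]=4,low[6]=1,low[7]=?,low[8]=2); scc=(scc[0]=?,scc[1]=?,scc[2]=?,scc[3]=?,scc[4]=?,scc[5]=?,scc[6]=0,scc[7]=?,scc[8]=?)
step 4: low=(low[0]=0,low[1]=2,low[2]=?,low[3]=?,low[4]=2,low[5]=2,low[6]=1,low[7]=?,low[8]=2); scc=(scc[0]=?,scc[1]=?,scc[2]=?,scc[3]=?,scc[4]=?,scc[5]=?,scc[6]=0,scc[7]=?,scc[8]=?)
step 5: low=(low[0]=0,low[1]=2,low[2]=?,low[3]=?,low[4]=2,low[5]=2,low[6]=1,low[7]=?,low[8]=2); scc=(scc[0]=?,scc[1]=1,scc[2]=?,scc[3]=?,scc[4]=1,scc[5]=1,scc[6]=0,scc[7]=?,scc[8]=1)
step 6: low=(low[0]=0,low[1]=2,low[2]=?,low[3]=?,low[4]=2,low[5]=2,low[6]=1,low[7]=?,low[8]=2); scc=(scc[0]=2,scc[1]=1,scc[2]=?,scc[3]=?,scc[4]=1,scc[5]=1,scc[6]=0,scc[7]=?,scc[8]=1)
step 7: low=(low[0]=0,low[1]=2,low[2]=6,low[3]=?,low[4]=2,low[5]=2,low[6]=1,low[7]=?,low[8]=2); scc=(scc[0]=2,scc[1]=1,scc[2]=3,scc[3]=?,scc[4]=1,scc[5]=1,scc[6]=0,scc[7]=?,scc[8]=1)
step 8: low=(low[0]=0,low[1]=2,low[2]=6,low[3]=7,low[4]=2,low[5]=2,low[6]=1,low[7]=?,low[8]=2); scc=(scc[0]=2,scc[1]=1,scc[2]=3,scc[3]=4,scc[4]=1,scc[5]=1,scc[6]=0,scc[7]=?,scc[8]=1)
step 9: low=(low[0]=0,low[1]=2,low[2]=6,low[3]=7,low[4]=2,low[5]=2,low[6]=1,low[7]=8,low[8]=2); scc=(scc[0]=2,scc[1]=1,scc[2]=3,scc[3]=4,scc[4]=1,scc[5]=1,scc[6]=0,scc[7]=5,scc[8]=1)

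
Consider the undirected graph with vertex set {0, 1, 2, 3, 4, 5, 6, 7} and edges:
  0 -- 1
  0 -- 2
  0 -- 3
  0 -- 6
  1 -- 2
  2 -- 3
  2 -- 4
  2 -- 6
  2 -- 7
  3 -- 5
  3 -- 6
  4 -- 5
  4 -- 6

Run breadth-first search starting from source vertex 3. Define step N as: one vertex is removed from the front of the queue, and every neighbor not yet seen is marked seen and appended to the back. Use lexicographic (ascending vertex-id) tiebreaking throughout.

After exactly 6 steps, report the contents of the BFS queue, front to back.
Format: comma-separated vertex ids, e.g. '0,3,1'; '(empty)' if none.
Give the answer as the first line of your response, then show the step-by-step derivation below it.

4,7

step 1: dequeue 3; queue=[0,2,5,6]; order=3
step 2: dequeue 0; queue=[2,5,6,1]; order=3,0
step 3: dequeue 2; queue=[5,6,1,4,7]; order=3,0,2
step 4: dequeue 5; queue=[6,1,4,7]; order=3,0,2,5
step 5: dequeue 6; queue=[1,4,7]; order=3,0,2,5,6
step 6: dequeue 1; queue=[4,7]; order=3,0,2,5,6,1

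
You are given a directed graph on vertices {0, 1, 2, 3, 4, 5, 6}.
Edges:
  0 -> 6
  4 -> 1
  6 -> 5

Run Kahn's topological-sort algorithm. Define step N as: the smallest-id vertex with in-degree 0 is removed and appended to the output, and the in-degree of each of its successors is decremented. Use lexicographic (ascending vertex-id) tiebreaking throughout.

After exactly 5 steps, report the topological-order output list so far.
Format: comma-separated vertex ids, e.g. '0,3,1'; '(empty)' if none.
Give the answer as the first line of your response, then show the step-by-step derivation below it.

0,2,3,4,1

step 1: output 0; order=[0]; indeg=(0,1,0,0,0,1,0)
step 2: output 2; order=[0,2]; indeg=(0,1,0,0,0,1,0)
step 3: output 3; order=[0,2,3]; indeg=(0,1,0,0,0,1,0)
step 4: output 4; order=[0,2,3,4]; indeg=(0,0,0,0,0,1,0)
step 5: output 1; order=[0,2,3,4,1]; indeg=(0,0,0,0,0,1,0)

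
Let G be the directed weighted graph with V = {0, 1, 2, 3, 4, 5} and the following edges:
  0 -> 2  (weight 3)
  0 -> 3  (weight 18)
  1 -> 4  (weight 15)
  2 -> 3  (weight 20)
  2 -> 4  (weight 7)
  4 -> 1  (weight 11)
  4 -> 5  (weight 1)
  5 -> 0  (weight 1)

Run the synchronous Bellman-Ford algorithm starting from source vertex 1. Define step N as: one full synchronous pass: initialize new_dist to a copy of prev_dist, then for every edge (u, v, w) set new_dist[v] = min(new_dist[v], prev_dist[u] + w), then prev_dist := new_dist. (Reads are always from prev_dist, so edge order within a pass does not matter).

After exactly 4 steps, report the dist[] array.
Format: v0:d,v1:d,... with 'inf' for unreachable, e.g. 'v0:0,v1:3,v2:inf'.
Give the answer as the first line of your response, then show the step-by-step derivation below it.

v0:17,v1:0,v2:20,v3:35,v4:15,v5:16

step 1: dist = v0:inf,v1:0,v2:inf,v3:inf,v4:15,v5:inf
step 2: dist = v0:inf,v1:0,v2:inf,v3:inf,v4:15,v5:16
step 3: dist = v0:17,v1:0,v2:inf,v3:inf,v4:15,v5:16
step 4: dist = v0:17,v1:0,v2:20,v3:35,v4:15,v5:16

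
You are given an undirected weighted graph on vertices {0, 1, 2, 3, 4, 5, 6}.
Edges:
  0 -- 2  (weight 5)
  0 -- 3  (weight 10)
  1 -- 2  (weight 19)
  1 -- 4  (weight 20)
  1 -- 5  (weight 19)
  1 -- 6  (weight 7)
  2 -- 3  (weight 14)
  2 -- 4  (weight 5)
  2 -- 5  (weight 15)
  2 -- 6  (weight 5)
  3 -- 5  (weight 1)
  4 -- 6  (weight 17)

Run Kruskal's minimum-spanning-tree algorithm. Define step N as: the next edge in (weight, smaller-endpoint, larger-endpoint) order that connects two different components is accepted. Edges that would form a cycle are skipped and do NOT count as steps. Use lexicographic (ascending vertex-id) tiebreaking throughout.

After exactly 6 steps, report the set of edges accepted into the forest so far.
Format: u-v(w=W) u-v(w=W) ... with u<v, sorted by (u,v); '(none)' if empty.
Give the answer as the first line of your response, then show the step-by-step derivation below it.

0-2(w=5) 0-3(w=10) 1-6(w=7) 2-4(w=5) 2-6(w=5) 3-5(w=1)

step 1: add edge 3-5 (w=1); MST = {3-5(w=1)}
step 2: add edge 0-2 (w=5); MST = {0-2(w=5) 3-5(w=1)}
step 3: add edge 2-4 (w=5); MST = {0-2(w=5) 2-4(w=5) 3-5(w=1)}
step 4: add edge 2-6 (w=5); MST = {0-2(w=5) 2-4(w=5) 2-6(w=5) 3-5(w=1)}
step 5: add edge 1-6 (w=7); MST = {0-2(w=5) 1-6(w=7) 2-4(w=5) 2-6(w=5) 3-5(w=1)}
step 6: add edge 0-3 (w=10); MST = {0-2(w=5) 0-3(w=10) 1-6(w=7) 2-4(w=5) 2-6(w=5) 3-5(w=1)}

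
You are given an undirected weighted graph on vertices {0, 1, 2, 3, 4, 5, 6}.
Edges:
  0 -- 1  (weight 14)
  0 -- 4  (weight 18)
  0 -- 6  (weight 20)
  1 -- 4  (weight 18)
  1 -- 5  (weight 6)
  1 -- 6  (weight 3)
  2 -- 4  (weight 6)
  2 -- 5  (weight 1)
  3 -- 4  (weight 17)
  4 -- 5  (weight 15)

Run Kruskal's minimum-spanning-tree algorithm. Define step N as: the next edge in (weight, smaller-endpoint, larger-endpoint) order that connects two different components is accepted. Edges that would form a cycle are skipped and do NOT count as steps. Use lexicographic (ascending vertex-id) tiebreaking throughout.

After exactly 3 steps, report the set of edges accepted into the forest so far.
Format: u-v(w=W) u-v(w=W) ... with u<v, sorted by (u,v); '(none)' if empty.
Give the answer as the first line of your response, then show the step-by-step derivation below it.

1-5(w=6) 1-6(w=3) 2-5(w=1)

step 1: add edge 2-5 (w=1); MST = {2-5(w=1)}
step 2: add edge 1-6 (w=3); MST = {1-6(w=3) 2-5(w=1)}
step 3: add edge 1-5 (w=6); MST = {1-5(w=6) 1-6(w=3) 2-5(w=1)}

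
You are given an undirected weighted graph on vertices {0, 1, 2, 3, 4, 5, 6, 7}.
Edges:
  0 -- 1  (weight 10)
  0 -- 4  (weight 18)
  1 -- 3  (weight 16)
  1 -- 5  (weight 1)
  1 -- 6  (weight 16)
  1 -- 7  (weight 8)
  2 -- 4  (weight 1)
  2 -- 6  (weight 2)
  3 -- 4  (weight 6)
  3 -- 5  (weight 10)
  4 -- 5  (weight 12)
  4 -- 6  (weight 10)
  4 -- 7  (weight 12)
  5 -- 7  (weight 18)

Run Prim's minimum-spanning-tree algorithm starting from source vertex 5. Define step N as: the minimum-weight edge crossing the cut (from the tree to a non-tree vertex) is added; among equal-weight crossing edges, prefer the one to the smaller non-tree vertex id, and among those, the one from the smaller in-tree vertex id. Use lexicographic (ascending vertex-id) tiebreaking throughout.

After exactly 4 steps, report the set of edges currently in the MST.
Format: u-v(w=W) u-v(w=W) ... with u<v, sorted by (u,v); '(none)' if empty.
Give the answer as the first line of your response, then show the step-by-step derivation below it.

0-1(w=10) 1-5(w=1) 1-7(w=8) 3-5(w=10)

step 1: add edge 1-5 (w=1); MST = {1-5(w=1)}
step 2: add edge 1-7 (w=8); MST = {1-5(w=1) 1-7(w=8)}
step 3: add edge 0-1 (w=10); MST = {0-1(w=10) 1-5(w=1) 1-7(w=8)}
step 4: add edge 3-5 (w=10); MST = {0-1(w=10) 1-5(w=1) 1-7(w=8) 3-5(w=10)}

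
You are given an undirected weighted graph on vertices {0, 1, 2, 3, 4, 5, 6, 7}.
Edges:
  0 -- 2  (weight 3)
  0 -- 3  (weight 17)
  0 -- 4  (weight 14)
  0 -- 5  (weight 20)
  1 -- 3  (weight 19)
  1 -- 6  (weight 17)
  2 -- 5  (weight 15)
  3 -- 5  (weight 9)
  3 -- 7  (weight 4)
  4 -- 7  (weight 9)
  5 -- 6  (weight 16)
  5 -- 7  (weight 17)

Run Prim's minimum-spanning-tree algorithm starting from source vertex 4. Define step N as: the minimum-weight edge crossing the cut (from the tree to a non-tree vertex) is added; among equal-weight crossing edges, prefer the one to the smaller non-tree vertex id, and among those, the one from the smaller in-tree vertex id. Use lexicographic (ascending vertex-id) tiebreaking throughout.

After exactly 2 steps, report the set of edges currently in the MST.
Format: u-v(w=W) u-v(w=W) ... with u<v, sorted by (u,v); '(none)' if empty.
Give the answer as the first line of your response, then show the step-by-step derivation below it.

3-7(w=4) 4-7(w=9)

step 1: add edge 4-7 (w=9); MST = {4-7(w=9)}
step 2: add edge 3-7 (w=4); MST = {3-7(w=4) 4-7(w=9)}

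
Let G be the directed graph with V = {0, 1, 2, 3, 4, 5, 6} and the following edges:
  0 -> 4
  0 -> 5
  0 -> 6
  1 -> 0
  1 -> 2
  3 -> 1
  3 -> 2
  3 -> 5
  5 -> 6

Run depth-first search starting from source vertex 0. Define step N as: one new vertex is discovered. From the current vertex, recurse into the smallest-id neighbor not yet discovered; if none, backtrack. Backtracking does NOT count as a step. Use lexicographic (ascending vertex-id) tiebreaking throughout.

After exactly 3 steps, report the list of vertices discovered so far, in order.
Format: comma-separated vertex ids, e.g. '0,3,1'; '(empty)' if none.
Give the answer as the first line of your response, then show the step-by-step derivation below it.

0,4,5

step 1: discover 0; path=0; order=0
step 2: discover 4; path=0>4; order=0,4
step 3: discover 5; path=0>5; order=0,4,5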